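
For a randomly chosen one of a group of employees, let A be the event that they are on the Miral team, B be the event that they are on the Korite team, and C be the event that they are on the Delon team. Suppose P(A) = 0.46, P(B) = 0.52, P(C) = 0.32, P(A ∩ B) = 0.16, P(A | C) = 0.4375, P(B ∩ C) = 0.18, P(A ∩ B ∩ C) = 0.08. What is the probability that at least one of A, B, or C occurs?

P(A ∩ C) = P(C)·P(A|C) = 0.32 × 0.4375 = 0.14
P(A ∪ B ∪ C) = 0.46 + 0.52 + 0.32 − 0.16 − 0.14 − 0.18 + 0.08 = 0.90

0.90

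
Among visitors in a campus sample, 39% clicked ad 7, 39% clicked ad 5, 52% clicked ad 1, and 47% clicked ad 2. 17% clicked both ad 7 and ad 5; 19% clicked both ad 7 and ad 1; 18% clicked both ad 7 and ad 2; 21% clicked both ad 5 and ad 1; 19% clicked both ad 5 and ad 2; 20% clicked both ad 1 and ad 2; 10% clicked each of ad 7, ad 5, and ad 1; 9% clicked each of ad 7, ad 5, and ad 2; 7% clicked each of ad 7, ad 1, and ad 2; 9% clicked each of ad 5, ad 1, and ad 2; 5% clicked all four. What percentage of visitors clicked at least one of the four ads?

93%

By inclusion-exclusion,
P(≥1) = 39 + 39 + 52 + 47 − 17 − 19 − 18 − 21 − 19 − 20 + 10 + 9 + 7 + 9 − 5 = 93%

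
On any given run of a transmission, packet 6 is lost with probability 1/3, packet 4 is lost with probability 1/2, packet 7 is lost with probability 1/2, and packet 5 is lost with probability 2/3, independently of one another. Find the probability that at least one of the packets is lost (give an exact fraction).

17/18

P(none) = (1 − 1/3) × (1 − 1/2) × (1 − 1/2) × (1 − 2/3) = 2/3 × 1/2 × 1/2 × 1/3 = 1/18
P(at least one) = 1 − 1/18 = 17/18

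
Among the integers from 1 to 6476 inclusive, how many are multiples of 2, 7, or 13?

3238 + 925 + 498 − 462 − 249 − 71 + 35 = 3914

3914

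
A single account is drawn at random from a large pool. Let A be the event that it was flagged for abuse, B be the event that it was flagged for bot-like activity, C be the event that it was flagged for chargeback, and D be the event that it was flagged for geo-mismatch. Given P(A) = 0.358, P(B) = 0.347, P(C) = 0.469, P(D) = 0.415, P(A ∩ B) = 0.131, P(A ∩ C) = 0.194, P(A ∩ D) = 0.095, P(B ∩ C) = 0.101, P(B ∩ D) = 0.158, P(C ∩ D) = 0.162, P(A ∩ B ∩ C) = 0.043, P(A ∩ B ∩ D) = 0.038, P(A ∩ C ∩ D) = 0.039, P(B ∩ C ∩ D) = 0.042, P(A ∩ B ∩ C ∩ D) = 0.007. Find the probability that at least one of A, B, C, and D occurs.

0.903

By inclusion–exclusion:
P(A ∪ B ∪ C ∪ D) = 0.358 + 0.347 + 0.469 + 0.415 − 0.131 − 0.194 − 0.095 − 0.101 − 0.158 − 0.162 + 0.043 + 0.038 + 0.039 + 0.042 − 0.007 = 0.903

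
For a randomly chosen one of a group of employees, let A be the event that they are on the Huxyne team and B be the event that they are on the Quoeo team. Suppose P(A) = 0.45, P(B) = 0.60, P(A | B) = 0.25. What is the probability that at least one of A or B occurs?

0.90

P(A ∩ B) = P(B)·P(A|B) = 0.60 × 0.25 = 0.15
Apply inclusion-exclusion:
P(A ∪ B) = 0.45 + 0.60 − 0.15 = 0.90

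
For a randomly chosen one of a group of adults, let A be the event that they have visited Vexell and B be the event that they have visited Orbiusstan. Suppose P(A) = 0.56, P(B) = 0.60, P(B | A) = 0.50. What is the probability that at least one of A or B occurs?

P(A ∩ B) = P(A)·P(B|A) = 0.56 × 0.50 = 0.28
By inclusion–exclusion:
P(A ∪ B) = 0.56 + 0.60 − 0.28 = 0.88

0.88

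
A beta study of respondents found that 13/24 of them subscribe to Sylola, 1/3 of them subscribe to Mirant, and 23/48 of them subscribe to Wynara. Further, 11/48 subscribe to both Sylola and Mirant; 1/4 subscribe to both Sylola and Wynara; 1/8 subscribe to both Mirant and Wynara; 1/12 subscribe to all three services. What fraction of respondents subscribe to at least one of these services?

P(at least one) = 13/24 + 1/3 + 23/48 − 11/48 − 1/4 − 1/8 + 1/12 = 5/6

5/6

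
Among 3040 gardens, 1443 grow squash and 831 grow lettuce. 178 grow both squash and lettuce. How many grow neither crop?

|at least one| = 1443 + 831 − 178 = 2096
None: 3040 − 2096 = 944

944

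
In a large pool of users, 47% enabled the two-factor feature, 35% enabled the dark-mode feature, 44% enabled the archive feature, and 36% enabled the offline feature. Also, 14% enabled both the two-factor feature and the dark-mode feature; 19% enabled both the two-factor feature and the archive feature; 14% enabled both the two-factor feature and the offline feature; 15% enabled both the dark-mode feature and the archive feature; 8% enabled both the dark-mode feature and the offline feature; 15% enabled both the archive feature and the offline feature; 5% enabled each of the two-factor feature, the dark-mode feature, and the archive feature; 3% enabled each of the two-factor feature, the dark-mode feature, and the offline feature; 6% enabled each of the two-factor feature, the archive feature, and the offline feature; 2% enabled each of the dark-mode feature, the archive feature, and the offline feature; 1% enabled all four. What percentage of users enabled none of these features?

8%

P(union) = 47 + 35 + 44 + 36 − 14 − 19 − 14 − 15 − 8 − 15 + 5 + 3 + 6 + 2 − 1 = 92%
P(none) = 100% − 92% = 8%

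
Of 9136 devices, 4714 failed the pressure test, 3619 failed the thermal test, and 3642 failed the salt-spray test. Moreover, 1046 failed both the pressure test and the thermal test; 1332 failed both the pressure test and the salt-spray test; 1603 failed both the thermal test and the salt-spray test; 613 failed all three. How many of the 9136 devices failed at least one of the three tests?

8607

|at least one| = 4714 + 3619 + 3642 − 1046 − 1332 − 1603 + 613 = 8607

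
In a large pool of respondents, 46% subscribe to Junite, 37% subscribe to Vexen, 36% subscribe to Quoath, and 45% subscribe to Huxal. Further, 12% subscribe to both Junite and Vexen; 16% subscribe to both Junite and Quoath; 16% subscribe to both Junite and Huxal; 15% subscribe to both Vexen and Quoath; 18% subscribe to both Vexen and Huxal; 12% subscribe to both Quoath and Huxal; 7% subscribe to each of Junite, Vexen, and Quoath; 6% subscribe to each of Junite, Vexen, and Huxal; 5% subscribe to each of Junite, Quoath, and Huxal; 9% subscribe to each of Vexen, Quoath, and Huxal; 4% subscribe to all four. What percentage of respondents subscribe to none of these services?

2%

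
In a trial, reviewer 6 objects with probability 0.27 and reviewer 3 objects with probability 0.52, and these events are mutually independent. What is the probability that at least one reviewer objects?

0.6496

P(none) = (1 − 0.27) × (1 − 0.52) = 0.73 × 0.48 = 0.3504
P(at least one) = 1 − 0.3504 = 0.6496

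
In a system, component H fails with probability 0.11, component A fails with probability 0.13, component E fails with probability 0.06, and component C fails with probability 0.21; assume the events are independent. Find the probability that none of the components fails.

0.57499518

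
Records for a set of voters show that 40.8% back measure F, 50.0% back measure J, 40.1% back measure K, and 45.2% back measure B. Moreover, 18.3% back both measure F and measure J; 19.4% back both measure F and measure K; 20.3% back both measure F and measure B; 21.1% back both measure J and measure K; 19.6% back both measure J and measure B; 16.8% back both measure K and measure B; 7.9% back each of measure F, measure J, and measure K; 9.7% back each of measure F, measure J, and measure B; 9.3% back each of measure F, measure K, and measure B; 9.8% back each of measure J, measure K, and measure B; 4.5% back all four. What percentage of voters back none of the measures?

7.2%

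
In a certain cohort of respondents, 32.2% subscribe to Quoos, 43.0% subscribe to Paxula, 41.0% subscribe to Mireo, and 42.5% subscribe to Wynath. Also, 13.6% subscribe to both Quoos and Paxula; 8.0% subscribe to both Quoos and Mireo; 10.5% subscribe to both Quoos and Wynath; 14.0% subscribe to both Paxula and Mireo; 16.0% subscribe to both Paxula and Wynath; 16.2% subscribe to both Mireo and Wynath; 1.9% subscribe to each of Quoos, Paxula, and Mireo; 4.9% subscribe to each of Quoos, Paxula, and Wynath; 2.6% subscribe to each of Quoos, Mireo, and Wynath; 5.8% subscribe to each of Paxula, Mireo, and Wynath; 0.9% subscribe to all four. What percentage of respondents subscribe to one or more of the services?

Using inclusion–exclusion:
P(≥1) = 32.2 + 43.0 + 41.0 + 42.5 − 13.6 − 8.0 − 10.5 − 14.0 − 16.0 − 16.2 + 1.9 + 4.9 + 2.6 + 5.8 − 0.9 = 94.7%

94.7%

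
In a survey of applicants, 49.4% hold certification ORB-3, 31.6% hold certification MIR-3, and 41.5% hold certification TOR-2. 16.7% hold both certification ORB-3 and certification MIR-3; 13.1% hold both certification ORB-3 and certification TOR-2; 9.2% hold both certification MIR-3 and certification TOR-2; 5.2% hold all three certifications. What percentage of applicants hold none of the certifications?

P(≥1) = 49.4 + 31.6 + 41.5 − 16.7 − 13.1 − 9.2 + 5.2 = 88.7%
P(none) = 100% − 88.7% = 11.3%

11.3%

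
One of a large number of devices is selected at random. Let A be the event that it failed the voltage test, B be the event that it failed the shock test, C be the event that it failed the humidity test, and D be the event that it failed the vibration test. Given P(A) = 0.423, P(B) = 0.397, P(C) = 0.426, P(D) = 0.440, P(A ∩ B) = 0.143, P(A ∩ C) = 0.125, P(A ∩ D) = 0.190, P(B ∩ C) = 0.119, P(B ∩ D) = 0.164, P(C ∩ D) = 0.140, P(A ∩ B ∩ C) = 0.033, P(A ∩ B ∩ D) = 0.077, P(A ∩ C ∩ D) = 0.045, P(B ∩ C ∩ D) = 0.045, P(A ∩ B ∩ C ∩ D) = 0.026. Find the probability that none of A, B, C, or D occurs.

0.021

P(A ∪ B ∪ C ∪ D) = 0.423 + 0.397 + 0.426 + 0.440 − 0.143 − 0.125 − 0.190 − 0.119 − 0.164 − 0.140 + 0.033 + 0.077 + 0.045 + 0.045 − 0.026 = 0.979
P(none) = 1 − 0.979 = 0.021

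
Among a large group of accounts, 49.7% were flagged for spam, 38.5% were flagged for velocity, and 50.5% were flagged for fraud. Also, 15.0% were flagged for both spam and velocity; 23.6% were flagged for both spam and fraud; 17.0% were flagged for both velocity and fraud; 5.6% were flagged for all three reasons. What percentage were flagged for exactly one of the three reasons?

Using the inclusion–exclusion count for exactly one event:
P(exactly one) = 49.7 + 38.5 + 50.5 − 2·15.0 − 2·23.6 − 2·17.0 + 3·5.6 = 44.3%

44.3%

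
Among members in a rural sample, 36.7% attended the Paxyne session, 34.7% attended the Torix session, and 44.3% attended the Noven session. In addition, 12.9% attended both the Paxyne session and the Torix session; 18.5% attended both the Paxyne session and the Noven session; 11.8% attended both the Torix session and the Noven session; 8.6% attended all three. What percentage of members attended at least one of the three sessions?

P(≥1) = 36.7 + 34.7 + 44.3 − 12.9 − 18.5 − 11.8 + 8.6 = 81.1%

81.1%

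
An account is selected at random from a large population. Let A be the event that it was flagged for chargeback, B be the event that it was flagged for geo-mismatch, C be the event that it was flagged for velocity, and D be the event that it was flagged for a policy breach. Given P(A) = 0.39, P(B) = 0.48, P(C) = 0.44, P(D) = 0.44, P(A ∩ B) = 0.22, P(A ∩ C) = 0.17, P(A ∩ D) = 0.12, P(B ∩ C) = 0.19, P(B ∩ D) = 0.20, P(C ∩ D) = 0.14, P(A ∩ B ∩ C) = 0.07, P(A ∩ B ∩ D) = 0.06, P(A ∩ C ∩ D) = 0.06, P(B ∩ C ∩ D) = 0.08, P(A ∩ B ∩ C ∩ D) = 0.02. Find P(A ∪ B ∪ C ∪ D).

0.96

By inclusion-exclusion,
P(A ∪ B ∪ C ∪ D) = 0.39 + 0.48 + 0.44 + 0.44 − 0.22 − 0.17 − 0.12 − 0.19 − 0.20 − 0.14 + 0.07 + 0.06 + 0.06 + 0.08 − 0.02 = 0.96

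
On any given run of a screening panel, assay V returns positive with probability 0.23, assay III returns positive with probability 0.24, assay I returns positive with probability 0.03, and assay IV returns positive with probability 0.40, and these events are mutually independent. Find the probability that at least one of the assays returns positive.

Independence gives P(none) = ∏(1 − pᵢ).
P(none) = (1 − 0.23) × (1 − 0.24) × (1 − 0.03) × (1 − 0.40) = 0.77 × 0.76 × 0.97 × 0.60 = 0.3405864
P(at least one) = 1 − 0.3405864 = 0.6594136

0.6594136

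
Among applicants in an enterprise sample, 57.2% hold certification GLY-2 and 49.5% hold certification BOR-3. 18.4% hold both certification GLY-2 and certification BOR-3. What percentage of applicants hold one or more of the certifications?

88.3%

Inclusion–exclusion gives
P(at least one) = 57.2 + 49.5 − 18.4 = 88.3%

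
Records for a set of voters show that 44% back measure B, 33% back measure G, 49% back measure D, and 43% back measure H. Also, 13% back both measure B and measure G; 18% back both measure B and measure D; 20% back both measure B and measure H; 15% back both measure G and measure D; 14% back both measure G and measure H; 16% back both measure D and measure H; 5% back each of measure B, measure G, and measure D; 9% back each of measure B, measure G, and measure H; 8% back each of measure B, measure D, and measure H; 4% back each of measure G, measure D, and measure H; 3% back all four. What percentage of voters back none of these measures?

4%

Apply inclusion-exclusion:
P(union) = 44 + 33 + 49 + 43 − 13 − 18 − 20 − 15 − 14 − 16 + 5 + 9 + 8 + 4 − 3 = 96%
P(none) = 100% − 96% = 4%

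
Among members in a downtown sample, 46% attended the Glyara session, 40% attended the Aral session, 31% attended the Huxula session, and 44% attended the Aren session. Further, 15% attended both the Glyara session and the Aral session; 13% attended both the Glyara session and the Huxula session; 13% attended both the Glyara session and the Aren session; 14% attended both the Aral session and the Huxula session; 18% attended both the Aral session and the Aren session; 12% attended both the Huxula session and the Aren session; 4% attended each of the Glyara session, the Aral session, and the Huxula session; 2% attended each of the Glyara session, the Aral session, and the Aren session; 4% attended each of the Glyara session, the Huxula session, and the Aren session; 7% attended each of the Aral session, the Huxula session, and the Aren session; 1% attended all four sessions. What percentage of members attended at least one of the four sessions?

92%

Inclusion–exclusion gives
P(union) = 46 + 40 + 31 + 44 − 15 − 13 − 13 − 14 − 18 − 12 + 4 + 2 + 4 + 7 − 1 = 92%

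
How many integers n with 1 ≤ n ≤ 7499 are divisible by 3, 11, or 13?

By inclusion–exclusion:
2499 + 681 + 576 − 227 − 192 − 52 + 17 = 3302

3302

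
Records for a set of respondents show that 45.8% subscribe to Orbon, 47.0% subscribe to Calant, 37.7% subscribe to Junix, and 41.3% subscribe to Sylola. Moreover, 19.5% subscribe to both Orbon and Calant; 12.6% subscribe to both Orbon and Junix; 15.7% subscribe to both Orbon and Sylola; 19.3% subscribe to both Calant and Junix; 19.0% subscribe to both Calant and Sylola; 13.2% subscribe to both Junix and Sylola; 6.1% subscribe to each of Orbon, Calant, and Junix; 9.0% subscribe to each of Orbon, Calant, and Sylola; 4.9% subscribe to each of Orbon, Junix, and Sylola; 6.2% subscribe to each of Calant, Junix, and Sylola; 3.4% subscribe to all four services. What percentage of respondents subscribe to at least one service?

95.3%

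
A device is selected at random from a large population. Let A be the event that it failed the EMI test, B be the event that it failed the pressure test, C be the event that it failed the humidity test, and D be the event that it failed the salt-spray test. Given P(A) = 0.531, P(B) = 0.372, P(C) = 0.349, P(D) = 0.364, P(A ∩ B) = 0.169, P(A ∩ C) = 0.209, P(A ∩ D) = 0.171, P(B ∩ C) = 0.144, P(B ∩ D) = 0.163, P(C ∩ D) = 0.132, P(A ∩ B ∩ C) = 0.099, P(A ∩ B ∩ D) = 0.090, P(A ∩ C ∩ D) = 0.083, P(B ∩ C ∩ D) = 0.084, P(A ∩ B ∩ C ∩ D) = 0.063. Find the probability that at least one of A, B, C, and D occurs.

Apply inclusion-exclusion:
P(A ∪ B ∪ C ∪ D) = 0.531 + 0.372 + 0.349 + 0.364 − 0.169 − 0.209 − 0.171 − 0.144 − 0.163 − 0.132 + 0.099 + 0.090 + 0.083 + 0.084 − 0.063 = 0.921

0.921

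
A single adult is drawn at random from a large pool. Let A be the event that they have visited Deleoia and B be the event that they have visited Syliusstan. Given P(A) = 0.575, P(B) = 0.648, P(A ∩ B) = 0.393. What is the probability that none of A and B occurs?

Apply inclusion-exclusion:
P(A ∪ B) = 0.575 + 0.648 − 0.393 = 0.830
P(none) = 1 − 0.830 = 0.170

0.170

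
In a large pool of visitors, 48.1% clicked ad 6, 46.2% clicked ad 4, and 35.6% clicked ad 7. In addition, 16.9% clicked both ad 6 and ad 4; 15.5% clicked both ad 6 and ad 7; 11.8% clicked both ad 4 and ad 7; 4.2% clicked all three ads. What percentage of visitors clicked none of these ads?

By inclusion–exclusion:
P(at least one) = 48.1 + 46.2 + 35.6 − 16.9 − 15.5 − 11.8 + 4.2 = 89.9%
P(none) = 100% − 89.9% = 10.1%

10.1%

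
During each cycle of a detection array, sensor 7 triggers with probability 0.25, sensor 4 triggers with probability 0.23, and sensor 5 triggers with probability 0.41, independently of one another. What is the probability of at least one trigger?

0.659275

Since the events are independent, P(none) is the product of the individual non-occurrence probabilities.
P(none) = (1 − 0.25) × (1 − 0.23) × (1 − 0.41) = 0.75 × 0.77 × 0.59 = 0.340725
P(at least one) = 1 − 0.340725 = 0.659275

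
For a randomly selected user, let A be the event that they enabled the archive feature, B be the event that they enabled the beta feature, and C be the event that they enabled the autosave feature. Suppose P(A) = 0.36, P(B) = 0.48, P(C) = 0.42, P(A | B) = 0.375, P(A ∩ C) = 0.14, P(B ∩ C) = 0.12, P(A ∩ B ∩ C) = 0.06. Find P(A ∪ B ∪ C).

P(A ∩ B) = P(B)·P(A|B) = 0.48 × 0.375 = 0.18
P(A ∪ B ∪ C) = 0.36 + 0.48 + 0.42 − 0.18 − 0.14 − 0.12 + 0.06 = 0.88

0.88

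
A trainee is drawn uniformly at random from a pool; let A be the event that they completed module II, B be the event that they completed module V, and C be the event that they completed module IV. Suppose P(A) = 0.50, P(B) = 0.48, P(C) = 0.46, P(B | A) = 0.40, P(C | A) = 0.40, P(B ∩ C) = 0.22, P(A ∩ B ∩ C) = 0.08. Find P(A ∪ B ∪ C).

P(A ∩ B) = P(A)·P(B|A) = 0.50 × 0.40 = 0.20
P(A ∩ C) = P(A)·P(C|A) = 0.50 × 0.40 = 0.20
P(A ∪ B ∪ C) = 0.50 + 0.48 + 0.46 − 0.20 − 0.20 − 0.22 + 0.08 = 0.90

0.90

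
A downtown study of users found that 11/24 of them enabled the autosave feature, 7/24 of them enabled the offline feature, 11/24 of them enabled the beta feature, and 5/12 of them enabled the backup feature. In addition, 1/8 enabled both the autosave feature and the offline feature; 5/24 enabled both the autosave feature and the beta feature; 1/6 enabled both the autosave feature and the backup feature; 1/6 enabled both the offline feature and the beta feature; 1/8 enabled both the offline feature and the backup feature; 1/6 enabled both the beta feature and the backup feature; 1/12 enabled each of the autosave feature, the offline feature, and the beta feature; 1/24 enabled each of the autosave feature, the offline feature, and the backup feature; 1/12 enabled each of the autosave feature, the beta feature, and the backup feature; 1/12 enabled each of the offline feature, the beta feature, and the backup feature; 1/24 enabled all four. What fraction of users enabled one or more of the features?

11/12

P(at least one) = 11/24 + 7/24 + 11/24 + 5/12 − 1/8 − 5/24 − 1/6 − 1/6 − 1/8 − 1/6 + 1/12 + 1/24 + 1/12 + 1/12 − 1/24 = 11/12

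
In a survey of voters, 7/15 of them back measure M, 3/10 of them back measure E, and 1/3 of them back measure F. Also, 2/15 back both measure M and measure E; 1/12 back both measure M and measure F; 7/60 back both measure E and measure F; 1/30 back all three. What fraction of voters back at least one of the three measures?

4/5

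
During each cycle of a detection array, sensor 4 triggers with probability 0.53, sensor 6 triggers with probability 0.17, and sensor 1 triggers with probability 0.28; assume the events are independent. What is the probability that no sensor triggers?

Independence gives P(none) = ∏(1 − pᵢ).
P(none) = (1 − 0.53) × (1 − 0.17) × (1 − 0.28) = 0.47 × 0.83 × 0.72 = 0.280872

0.280872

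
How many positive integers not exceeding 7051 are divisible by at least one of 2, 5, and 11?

4487

⌊7051/2⌋ + ⌊7051/5⌋ + ⌊7051/11⌋ − ⌊7051/10⌋ − ⌊7051/22⌋ − ⌊7051/55⌋ + ⌊7051/110⌋ = 3525 + 1410 + 641 − 705 − 320 − 128 + 64 = 4487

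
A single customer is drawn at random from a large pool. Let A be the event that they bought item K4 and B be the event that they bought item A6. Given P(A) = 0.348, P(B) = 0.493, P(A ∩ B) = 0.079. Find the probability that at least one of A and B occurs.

By inclusion-exclusion,
P(A ∪ B) = 0.348 + 0.493 − 0.079 = 0.762

0.762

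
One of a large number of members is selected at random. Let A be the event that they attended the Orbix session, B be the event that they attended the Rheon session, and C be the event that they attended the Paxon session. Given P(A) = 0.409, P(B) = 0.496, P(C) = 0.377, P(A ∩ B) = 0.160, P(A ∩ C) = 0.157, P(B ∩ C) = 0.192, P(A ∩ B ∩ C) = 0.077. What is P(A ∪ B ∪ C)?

By inclusion–exclusion:
P(A ∪ B ∪ C) = 0.409 + 0.496 + 0.377 − 0.160 − 0.157 − 0.192 + 0.077 = 0.850

0.850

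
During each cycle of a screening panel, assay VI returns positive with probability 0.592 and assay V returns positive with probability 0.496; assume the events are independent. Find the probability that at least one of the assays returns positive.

Independence gives P(none) = ∏(1 − pᵢ).
P(none) = (1 − 0.592) × (1 − 0.496) = 0.408 × 0.504 = 0.205632
P(at least one) = 1 − 0.205632 = 0.794368

0.794368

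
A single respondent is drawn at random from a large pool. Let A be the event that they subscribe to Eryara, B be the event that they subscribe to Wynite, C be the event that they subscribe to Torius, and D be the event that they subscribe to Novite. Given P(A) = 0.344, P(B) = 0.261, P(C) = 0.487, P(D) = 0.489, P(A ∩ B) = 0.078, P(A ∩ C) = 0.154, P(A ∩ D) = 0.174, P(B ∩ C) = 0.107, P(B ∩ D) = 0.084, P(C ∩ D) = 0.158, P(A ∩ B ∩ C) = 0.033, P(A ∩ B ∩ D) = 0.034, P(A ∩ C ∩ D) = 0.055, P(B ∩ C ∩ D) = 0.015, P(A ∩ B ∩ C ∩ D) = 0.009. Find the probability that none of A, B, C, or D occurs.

P(A ∪ B ∪ C ∪ D) = 0.344 + 0.261 + 0.487 + 0.489 − 0.078 − 0.154 − 0.174 − 0.107 − 0.084 − 0.158 + 0.033 + 0.034 + 0.055 + 0.015 − 0.009 = 0.954
P(none) = 1 − 0.954 = 0.046

0.046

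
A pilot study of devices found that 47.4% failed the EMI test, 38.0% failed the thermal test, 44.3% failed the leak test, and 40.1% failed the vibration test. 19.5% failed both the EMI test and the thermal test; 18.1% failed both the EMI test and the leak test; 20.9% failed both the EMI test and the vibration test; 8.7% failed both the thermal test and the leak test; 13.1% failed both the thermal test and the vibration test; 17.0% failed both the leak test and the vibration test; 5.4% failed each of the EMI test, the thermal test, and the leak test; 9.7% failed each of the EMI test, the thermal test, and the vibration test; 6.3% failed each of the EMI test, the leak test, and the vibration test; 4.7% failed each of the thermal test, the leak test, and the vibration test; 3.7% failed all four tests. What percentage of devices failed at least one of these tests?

Using inclusion–exclusion:
P(≥1) = 47.4 + 38.0 + 44.3 + 40.1 − 19.5 − 18.1 − 20.9 − 8.7 − 13.1 − 17.0 + 5.4 + 9.7 + 6.3 + 4.7 − 3.7 = 94.9%

94.9%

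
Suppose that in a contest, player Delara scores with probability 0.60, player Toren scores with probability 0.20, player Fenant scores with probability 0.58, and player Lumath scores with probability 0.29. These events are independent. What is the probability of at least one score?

0.904576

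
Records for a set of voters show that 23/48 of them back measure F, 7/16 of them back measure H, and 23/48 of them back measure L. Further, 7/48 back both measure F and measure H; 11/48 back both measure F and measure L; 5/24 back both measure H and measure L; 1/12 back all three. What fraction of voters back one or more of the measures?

43/48

Inclusion–exclusion gives
P(at least one) = 23/48 + 7/16 + 23/48 − 7/48 − 11/48 − 5/24 + 1/12 = 43/48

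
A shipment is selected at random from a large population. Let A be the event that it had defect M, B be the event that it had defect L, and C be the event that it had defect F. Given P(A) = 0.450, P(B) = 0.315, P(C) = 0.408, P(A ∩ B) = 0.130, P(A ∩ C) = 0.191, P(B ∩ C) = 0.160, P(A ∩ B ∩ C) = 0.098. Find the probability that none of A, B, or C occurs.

0.210

Using inclusion–exclusion:
P(A ∪ B ∪ C) = 0.450 + 0.315 + 0.408 − 0.130 − 0.191 − 0.160 + 0.098 = 0.790
P(none) = 1 − 0.790 = 0.210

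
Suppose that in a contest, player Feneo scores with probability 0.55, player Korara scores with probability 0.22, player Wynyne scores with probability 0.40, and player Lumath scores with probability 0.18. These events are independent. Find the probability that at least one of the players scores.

0.827308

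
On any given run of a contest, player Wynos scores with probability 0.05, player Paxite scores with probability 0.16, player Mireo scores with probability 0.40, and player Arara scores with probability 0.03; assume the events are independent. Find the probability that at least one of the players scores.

0.535564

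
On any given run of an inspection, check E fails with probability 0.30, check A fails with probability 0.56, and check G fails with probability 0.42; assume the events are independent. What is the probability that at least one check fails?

0.82136

P(none) = (1 − 0.30) × (1 − 0.56) × (1 − 0.42) = 0.70 × 0.44 × 0.58 = 0.17864
P(at least one) = 1 − 0.17864 = 0.82136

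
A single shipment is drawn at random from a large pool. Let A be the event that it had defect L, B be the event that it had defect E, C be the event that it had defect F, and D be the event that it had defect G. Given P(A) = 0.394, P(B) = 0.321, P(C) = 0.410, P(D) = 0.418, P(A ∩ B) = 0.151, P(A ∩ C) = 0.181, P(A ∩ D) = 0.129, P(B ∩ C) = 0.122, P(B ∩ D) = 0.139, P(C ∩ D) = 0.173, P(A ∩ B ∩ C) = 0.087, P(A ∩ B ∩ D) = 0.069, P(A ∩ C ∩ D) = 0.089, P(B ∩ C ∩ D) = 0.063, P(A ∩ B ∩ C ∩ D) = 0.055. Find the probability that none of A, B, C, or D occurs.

0.099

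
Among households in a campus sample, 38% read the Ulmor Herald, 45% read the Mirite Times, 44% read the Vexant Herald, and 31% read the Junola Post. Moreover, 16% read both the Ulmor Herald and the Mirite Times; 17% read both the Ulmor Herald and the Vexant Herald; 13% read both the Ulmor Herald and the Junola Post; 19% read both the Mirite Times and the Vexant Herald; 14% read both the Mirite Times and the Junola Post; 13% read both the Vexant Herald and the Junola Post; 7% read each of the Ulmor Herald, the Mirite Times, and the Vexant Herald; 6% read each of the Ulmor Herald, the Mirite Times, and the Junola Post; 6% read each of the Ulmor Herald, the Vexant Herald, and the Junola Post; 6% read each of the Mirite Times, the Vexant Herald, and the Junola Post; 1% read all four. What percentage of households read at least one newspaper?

P(union) = 38 + 45 + 44 + 31 − 16 − 17 − 13 − 19 − 14 − 13 + 7 + 6 + 6 + 6 − 1 = 90%

90%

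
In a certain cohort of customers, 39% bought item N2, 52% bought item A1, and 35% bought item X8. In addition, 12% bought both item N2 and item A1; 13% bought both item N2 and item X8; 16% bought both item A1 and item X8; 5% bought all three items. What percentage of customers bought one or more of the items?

Inclusion–exclusion gives
P(≥1) = 39 + 52 + 35 − 12 − 13 − 16 + 5 = 90%

90%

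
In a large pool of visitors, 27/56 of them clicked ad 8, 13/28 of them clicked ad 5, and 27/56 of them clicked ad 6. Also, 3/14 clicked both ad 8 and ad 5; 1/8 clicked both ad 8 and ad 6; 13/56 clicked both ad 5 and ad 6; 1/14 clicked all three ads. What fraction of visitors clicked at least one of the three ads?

13/14

Using inclusion–exclusion:
P(at least one) = 27/56 + 13/28 + 27/56 − 3/14 − 1/8 − 13/56 + 1/14 = 13/14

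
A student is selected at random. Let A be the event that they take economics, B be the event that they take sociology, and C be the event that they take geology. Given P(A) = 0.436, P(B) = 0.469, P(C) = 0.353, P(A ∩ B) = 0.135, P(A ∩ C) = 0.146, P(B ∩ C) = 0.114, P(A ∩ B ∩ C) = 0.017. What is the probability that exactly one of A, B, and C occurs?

P(exactly one) = 0.436 + 0.469 + 0.353 − 2·0.135 − 2·0.146 − 2·0.114 + 3·0.017 = 0.519

0.519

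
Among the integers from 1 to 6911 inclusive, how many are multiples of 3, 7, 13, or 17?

3479

⌊6911/3⌋ + ⌊6911/7⌋ + ⌊6911/13⌋ + ⌊6911/17⌋ − ⌊6911/21⌋ − ⌊6911/39⌋ − ⌊6911/51⌋ − ⌊6911/91⌋ − ⌊6911/119⌋ − ⌊6911/221⌋ + ⌊6911/273⌋ + ⌊6911/357⌋ + ⌊6911/663⌋ + ⌊6911/1547⌋ − ⌊6911/4641⌋ = 2303 + 987 + 531 + 406 − 329 − 177 − 135 − 75 − 58 − 31 + 25 + 19 + 10 + 4 − 1 = 3479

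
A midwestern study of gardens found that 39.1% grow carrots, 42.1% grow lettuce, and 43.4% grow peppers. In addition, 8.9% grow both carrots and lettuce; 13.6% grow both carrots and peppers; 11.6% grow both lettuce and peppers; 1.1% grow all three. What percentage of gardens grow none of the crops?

8.4%

P(union) = 39.1 + 42.1 + 43.4 − 8.9 − 13.6 − 11.6 + 1.1 = 91.6%
P(none) = 100% − 91.6% = 8.4%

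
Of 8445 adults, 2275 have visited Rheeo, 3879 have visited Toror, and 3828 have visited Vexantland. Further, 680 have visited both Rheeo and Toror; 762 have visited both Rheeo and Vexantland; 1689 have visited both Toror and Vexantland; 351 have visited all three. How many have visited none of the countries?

|union| = 2275 + 3879 + 3828 − 680 − 762 − 1689 + 351 = 7202
None: 8445 − 7202 = 1243

1243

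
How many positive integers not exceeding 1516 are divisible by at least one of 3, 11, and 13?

668

505 + 137 + 116 − 45 − 38 − 10 + 3 = 668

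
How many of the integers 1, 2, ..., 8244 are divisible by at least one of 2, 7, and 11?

5032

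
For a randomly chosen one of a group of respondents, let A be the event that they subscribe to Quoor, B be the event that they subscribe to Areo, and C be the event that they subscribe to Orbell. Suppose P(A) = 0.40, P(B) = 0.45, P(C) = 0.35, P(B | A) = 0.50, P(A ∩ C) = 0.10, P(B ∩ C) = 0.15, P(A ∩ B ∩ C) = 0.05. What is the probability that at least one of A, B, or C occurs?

P(A ∩ B) = P(A)·P(B|A) = 0.40 × 0.50 = 0.20
Apply inclusion-exclusion:
P(A ∪ B ∪ C) = 0.40 + 0.45 + 0.35 − 0.20 − 0.10 − 0.15 + 0.05 = 0.80

0.80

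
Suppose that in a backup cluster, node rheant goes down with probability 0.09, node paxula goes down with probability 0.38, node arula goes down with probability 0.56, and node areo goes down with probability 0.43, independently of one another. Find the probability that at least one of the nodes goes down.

Independence gives P(none) = ∏(1 − pᵢ).
P(none) = (1 − 0.09) × (1 − 0.38) × (1 − 0.56) × (1 − 0.43) = 0.91 × 0.62 × 0.44 × 0.57 = 0.14150136
P(at least one) = 1 − 0.14150136 = 0.85849864

0.85849864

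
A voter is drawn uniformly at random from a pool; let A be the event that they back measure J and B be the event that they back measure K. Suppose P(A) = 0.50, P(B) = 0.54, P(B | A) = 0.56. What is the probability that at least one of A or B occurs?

P(A ∩ B) = P(A)·P(B|A) = 0.50 × 0.56 = 0.28
Apply inclusion-exclusion:
P(A ∪ B) = 0.50 + 0.54 − 0.28 = 0.76

0.76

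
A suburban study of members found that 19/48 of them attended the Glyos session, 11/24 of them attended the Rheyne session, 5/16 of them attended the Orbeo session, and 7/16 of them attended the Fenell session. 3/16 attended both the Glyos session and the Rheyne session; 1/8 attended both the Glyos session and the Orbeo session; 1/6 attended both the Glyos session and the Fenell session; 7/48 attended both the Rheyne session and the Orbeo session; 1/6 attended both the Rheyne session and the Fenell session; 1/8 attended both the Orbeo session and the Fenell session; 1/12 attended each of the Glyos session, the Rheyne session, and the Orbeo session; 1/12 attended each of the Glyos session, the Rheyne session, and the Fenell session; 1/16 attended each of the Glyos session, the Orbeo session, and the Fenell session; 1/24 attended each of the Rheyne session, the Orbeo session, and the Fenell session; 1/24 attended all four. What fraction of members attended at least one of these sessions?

11/12

P(at least one) = 19/48 + 11/24 + 5/16 + 7/16 − 3/16 − 1/8 − 1/6 − 7/48 − 1/6 − 1/8 + 1/12 + 1/12 + 1/16 + 1/24 − 1/24 = 11/12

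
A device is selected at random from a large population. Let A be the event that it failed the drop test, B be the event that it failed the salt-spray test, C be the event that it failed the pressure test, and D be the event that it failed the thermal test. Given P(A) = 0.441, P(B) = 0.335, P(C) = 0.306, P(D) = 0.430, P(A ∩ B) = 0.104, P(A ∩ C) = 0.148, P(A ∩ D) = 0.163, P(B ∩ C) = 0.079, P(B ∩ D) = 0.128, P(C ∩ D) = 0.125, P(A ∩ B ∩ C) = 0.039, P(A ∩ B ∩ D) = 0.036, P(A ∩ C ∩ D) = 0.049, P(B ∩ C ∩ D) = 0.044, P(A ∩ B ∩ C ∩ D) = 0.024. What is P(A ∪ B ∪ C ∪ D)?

0.909

P(A ∪ B ∪ C ∪ D) = 0.441 + 0.335 + 0.306 + 0.430 − 0.104 − 0.148 − 0.163 − 0.079 − 0.128 − 0.125 + 0.039 + 0.036 + 0.049 + 0.044 − 0.024 = 0.909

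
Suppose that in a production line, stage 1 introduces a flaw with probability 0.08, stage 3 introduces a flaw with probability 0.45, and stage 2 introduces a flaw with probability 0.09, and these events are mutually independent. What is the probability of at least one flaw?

0.53954

P(none) = (1 − 0.08) × (1 − 0.45) × (1 − 0.09) = 0.92 × 0.55 × 0.91 = 0.46046
P(at least one) = 1 − 0.46046 = 0.53954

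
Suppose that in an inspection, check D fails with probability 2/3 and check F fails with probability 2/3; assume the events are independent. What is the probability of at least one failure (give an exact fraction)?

8/9

P(none) = (1 − 2/3) × (1 − 2/3) = 1/3 × 1/3 = 1/9
P(at least one) = 1 − 1/9 = 8/9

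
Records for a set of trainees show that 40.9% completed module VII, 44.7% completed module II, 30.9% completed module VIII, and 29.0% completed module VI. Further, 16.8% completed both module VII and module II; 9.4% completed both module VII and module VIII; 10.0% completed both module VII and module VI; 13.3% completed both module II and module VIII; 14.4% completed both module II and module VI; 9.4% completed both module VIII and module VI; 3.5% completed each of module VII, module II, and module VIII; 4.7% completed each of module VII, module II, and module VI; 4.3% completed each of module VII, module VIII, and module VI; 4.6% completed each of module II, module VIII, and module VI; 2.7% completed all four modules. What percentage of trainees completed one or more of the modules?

By inclusion-exclusion,
P(at least one) = 40.9 + 44.7 + 30.9 + 29.0 − 16.8 − 9.4 − 10.0 − 13.3 − 14.4 − 9.4 + 3.5 + 4.7 + 4.3 + 4.6 − 2.7 = 86.6%

86.6%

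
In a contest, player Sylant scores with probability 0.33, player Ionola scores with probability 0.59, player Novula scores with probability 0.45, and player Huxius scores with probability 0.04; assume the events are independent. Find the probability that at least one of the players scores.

0.8549584

Since the events are independent, P(none) is the product of the individual non-occurrence probabilities.
P(none) = (1 − 0.33) × (1 − 0.59) × (1 − 0.45) × (1 − 0.04) = 0.67 × 0.41 × 0.55 × 0.96 = 0.1450416
P(at least one) = 1 − 0.1450416 = 0.8549584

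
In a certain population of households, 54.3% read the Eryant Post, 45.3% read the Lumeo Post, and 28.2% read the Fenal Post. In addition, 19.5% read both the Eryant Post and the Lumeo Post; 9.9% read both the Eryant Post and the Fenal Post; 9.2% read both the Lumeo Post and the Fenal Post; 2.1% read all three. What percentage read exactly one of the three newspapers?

56.9%

Using the inclusion–exclusion count for exactly one event:
P(exactly one) = 54.3 + 45.3 + 28.2 − 2·19.5 − 2·9.9 − 2·9.2 + 3·2.1 = 56.9%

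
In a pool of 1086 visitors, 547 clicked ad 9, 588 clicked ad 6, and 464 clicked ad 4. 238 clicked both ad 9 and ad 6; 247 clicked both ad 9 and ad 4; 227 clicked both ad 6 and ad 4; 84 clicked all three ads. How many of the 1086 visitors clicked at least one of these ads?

971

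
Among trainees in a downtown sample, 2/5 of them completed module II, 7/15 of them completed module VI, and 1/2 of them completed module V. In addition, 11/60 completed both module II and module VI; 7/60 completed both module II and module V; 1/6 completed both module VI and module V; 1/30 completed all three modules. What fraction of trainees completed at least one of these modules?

By inclusion–exclusion:
P(≥1) = 2/5 + 7/15 + 1/2 − 11/60 − 7/60 − 1/6 + 1/30 = 14/15

14/15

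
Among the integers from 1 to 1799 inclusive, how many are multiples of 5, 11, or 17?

Apply inclusion-exclusion:
359 + 163 + 105 − 32 − 21 − 9 + 1 = 566

566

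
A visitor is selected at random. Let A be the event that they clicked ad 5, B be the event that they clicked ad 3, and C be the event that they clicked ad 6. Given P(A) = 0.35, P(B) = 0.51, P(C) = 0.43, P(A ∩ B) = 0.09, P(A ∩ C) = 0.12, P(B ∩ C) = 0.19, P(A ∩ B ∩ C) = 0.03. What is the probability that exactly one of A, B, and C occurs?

P(exactly one) = 0.35 + 0.51 + 0.43 − 2·0.09 − 2·0.12 − 2·0.19 + 3·0.03 = 0.58

0.58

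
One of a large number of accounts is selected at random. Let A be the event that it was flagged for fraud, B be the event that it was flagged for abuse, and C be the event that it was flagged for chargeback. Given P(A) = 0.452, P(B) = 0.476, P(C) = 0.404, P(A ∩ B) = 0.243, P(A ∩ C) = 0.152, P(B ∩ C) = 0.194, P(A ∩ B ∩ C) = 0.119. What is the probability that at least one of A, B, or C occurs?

P(A ∪ B ∪ C) = 0.452 + 0.476 + 0.404 − 0.243 − 0.152 − 0.194 + 0.119 = 0.862

0.862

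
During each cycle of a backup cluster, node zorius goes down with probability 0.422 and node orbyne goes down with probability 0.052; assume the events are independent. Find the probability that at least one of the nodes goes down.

0.452056

Since the events are independent, P(none) is the product of the individual non-occurrence probabilities.
P(none) = (1 − 0.422) × (1 − 0.052) = 0.578 × 0.948 = 0.547944
P(at least one) = 1 − 0.547944 = 0.452056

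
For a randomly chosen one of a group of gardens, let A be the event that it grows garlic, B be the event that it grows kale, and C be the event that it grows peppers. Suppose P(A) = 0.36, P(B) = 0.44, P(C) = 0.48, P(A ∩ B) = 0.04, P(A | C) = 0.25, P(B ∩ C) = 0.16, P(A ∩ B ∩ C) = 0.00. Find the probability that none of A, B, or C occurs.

P(A ∩ C) = P(C)·P(A|C) = 0.48 × 0.25 = 0.12
Using inclusion–exclusion:
P(A ∪ B ∪ C) = 0.36 + 0.44 + 0.48 − 0.04 − 0.12 − 0.16 + 0.00 = 0.96
P(none) = 1 − 0.96 = 0.04

0.04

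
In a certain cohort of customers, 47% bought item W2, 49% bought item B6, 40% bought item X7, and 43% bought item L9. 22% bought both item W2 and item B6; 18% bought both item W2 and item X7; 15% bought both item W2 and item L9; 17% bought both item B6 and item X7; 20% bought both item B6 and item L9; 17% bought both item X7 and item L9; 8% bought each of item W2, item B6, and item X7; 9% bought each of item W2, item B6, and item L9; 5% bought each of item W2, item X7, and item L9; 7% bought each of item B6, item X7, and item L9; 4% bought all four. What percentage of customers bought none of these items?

P(union) = 47 + 49 + 40 + 43 − 22 − 18 − 15 − 17 − 20 − 17 + 8 + 9 + 5 + 7 − 4 = 95%
P(none) = 100% − 95% = 5%

5%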